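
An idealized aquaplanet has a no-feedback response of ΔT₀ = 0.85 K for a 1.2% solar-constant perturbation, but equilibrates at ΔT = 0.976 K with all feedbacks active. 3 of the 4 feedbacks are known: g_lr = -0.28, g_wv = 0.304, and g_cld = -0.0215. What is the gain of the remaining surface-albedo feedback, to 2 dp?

0.13

Amplification A = ΔT/ΔT₀ = 0.976/0.85 = 1.148.
Total gain g = 1 − 1/A = 1 − 1/1.148 = 0.1289.
Known gains sum to -0.28 + 0.304 − 0.0215 = 0.0025.
g_alb = 0.1289 − 0.0025 = 0.13.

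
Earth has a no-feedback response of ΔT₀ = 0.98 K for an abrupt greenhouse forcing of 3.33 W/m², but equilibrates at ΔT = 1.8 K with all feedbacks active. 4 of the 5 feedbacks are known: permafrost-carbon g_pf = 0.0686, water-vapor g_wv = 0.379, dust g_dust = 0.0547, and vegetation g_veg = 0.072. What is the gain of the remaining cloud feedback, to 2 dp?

Amplification A = ΔT/ΔT₀ = 1.8/0.98 = 1.837.
Total gain g = 1 − 1/A = 1 − 1/1.837 = 0.4556.
Known gains sum to 0.0686 + 0.379 + 0.0547 + 0.072 = 0.5743.
g_cld = 0.4556 − 0.5743 = -0.12.

-0.12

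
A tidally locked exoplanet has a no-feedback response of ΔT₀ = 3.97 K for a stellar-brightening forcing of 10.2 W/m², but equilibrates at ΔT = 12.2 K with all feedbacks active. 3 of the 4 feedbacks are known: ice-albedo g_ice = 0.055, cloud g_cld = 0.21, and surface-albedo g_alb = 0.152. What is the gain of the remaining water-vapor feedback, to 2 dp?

Amplification A = ΔT/ΔT₀ = 12.2/3.97 = 3.073.
Total gain g = 1 − 1/A = 1 − 1/3.073 = 0.6746.
Known gains sum to 0.055 + 0.21 + 0.152 = 0.417.
g_wv = 0.6746 − 0.417 = 0.26.

0.26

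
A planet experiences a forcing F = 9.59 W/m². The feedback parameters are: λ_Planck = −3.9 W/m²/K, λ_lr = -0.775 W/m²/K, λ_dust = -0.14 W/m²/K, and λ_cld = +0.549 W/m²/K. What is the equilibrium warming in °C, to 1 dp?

2.2 °C

Net feedback parameter λ = (−3.9) + (-0.775) + (-0.14) + (+0.549) = -4.266 W/m²/K.
ΔT = −F/λ = −9.59/(-4.266) = 2.2 °C.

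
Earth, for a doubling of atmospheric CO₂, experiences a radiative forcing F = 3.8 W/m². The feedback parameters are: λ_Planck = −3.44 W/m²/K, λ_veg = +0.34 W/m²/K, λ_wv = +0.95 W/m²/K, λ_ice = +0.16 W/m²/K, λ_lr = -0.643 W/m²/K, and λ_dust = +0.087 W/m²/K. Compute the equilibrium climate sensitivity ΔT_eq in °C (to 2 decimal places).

1.49 °C

Net feedback parameter λ = (−3.44) + (+0.34) + (+0.95) + (+0.16) + (-0.643) + (+0.087) = -2.546 W/m²/K.
ΔT = −F/λ = −3.8/(-2.546) = 1.49 °C.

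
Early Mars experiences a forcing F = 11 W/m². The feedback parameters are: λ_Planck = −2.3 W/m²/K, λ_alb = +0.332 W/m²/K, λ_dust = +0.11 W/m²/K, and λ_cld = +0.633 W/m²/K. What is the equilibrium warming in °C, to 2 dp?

Net feedback parameter λ = (−2.3) + (+0.332) + (+0.11) + (+0.633) = -1.225 W/m²/K.
ΔT = −F/λ = −11/(-1.225) = 8.98 °C.

8.98 °C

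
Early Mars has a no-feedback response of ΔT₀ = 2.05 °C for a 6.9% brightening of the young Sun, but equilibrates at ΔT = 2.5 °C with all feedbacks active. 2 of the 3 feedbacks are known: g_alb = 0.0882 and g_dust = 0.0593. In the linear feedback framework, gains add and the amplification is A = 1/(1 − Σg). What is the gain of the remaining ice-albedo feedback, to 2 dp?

0.03

Amplification A = ΔT/ΔT₀ = 2.5/2.05 = 1.22.
Total gain g = 1 − 1/A = 1 − 1/1.22 = 0.1803.
Known gains sum to 0.0882 + 0.0593 = 0.1475.
g_ice = 0.1803 − 0.1475 = 0.03.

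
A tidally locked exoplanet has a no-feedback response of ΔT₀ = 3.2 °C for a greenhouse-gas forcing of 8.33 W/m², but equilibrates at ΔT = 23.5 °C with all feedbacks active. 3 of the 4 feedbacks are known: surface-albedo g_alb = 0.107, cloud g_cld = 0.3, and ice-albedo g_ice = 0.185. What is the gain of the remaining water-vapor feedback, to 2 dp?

Amplification A = ΔT/ΔT₀ = 23.5/3.2 = 7.344.
Total gain g = 1 − 1/A = 1 − 1/7.344 = 0.8638.
Known gains sum to 0.107 + 0.3 + 0.185 = 0.592.
g_wv = 0.8638 − 0.592 = 0.27.

0.27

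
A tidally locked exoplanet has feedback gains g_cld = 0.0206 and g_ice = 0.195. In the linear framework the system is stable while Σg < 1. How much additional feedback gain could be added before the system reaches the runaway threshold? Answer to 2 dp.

Current total gain = 0.0206 + 0.195 = 0.2156.
Margin to runaway = 1 − 0.2156 = 0.78.

0.78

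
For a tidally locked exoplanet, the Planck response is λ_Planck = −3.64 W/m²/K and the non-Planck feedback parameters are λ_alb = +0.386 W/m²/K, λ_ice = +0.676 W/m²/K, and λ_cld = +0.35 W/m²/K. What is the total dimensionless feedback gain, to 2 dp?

Convert to gains: g_alb = 0.386/3.64 = 0.106; g_ice = 0.676/3.64 = 0.1857; g_cld = 0.35/3.64 = 0.09615.
Total gain g = 0.38785.

0.39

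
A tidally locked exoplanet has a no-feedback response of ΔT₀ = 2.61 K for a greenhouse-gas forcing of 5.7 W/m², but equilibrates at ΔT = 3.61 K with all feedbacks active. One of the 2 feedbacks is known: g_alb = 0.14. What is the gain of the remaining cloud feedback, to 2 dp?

0.14

Amplification A = ΔT/ΔT₀ = 3.61/2.61 = 1.383.
Total gain g = 1 − 1/A = 1 − 1/1.383 = 0.2769.
The known gain is 0.14.
g_cld = 0.2769 − 0.14 = 0.14.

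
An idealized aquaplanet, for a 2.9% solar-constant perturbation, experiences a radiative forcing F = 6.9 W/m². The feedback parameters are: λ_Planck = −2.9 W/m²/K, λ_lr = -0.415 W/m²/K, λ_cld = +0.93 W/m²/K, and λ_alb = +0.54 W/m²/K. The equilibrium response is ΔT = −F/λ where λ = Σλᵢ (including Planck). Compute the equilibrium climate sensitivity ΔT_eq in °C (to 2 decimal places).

3.74 °C

Net feedback parameter λ = (−2.9) + (-0.415) + (+0.93) + (+0.54) = -1.845 W/m²/K.
ΔT = −F/λ = −6.9/(-1.845) = 3.74 °C.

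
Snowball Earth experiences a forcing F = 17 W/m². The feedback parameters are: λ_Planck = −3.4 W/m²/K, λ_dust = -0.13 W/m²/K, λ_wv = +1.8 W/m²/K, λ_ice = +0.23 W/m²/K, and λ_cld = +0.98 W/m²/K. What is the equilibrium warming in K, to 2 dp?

Net feedback parameter λ = (−3.4) + (-0.13) + (+1.8) + (+0.23) + (+0.98) = -0.52 W/m²/K.
ΔT = −F/λ = −17/(-0.52) = 32.69 K.

32.69 K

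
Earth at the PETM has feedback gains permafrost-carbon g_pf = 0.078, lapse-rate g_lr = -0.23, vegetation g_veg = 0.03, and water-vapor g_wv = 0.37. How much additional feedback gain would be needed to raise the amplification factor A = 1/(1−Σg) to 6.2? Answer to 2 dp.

Current total gain = 0.248.
Target gain for A = 6.2: g* = 1 − 1/6.2 = 0.8387.
Additional gain needed = 0.8387 − 0.248 = 0.59.

0.59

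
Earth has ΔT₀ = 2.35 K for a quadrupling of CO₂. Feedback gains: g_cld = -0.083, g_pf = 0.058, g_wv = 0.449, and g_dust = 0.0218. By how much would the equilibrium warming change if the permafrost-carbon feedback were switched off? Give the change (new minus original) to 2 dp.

-0.40 K

Original: g = 0.4458, ΔT = 2.35/(1−0.4458) = 4.2403 K.
Without permafrost-carbon: g' = 0.3878, ΔT' = 2.35/(1−0.3878) = 3.8386 K.
Change = 3.8386 − 4.2403 = -0.40 K.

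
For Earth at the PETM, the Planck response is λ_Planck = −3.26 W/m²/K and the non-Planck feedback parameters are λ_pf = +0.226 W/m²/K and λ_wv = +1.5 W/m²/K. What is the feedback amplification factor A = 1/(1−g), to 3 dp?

Convert to gains: g_pf = 0.226/3.26 = 0.06933; g_wv = 1.5/3.26 = 0.4601.
Total gain g = 0.52943.
A = 1/(1 − 0.52943) = 2.125.

2.125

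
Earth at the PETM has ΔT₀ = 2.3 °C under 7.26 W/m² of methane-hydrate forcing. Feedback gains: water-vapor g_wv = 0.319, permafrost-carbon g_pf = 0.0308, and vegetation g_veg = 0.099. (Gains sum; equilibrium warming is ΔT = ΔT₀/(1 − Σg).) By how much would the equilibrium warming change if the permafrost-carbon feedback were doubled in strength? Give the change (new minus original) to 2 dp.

Original: g = 0.4488, ΔT = 2.3/(1−0.4488) = 4.1727 °C.
With doubled permafrost-carbon: g' = 0.4796, ΔT' = 2.3/(1−0.4796) = 4.4197 °C.
Change = 4.4197 − 4.1727 = 0.25 °C.

0.25 °C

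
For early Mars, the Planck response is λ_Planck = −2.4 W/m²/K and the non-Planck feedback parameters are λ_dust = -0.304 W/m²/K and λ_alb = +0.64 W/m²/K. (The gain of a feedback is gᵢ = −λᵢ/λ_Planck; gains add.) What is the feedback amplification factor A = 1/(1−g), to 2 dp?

Convert to gains: g_dust = -0.304/2.4 = -0.1267; g_alb = 0.64/2.4 = 0.2667.
Total gain g = 0.14.
A = 1/(1 − 0.14) = 1.16.

1.16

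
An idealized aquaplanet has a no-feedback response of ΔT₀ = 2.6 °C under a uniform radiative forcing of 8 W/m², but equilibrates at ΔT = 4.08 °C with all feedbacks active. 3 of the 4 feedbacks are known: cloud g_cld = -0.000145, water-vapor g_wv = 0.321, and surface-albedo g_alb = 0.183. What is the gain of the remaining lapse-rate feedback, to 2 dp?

Amplification A = ΔT/ΔT₀ = 4.08/2.6 = 1.569.
Total gain g = 1 − 1/A = 1 − 1/1.569 = 0.3627.
Known gains sum to -0.000145 + 0.321 + 0.183 = 0.503855.
g_lr = 0.3627 − 0.503855 = -0.14.

-0.14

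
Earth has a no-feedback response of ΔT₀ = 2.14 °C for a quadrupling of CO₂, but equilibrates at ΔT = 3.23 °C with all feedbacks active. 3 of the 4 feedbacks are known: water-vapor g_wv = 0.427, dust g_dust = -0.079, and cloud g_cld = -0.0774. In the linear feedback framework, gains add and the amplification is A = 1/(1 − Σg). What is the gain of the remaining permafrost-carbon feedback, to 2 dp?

Amplification A = ΔT/ΔT₀ = 3.23/2.14 = 1.509.
Total gain g = 1 − 1/A = 1 − 1/1.509 = 0.3373.
Known gains sum to 0.427 − 0.079 − 0.0774 = 0.2706.
g_pf = 0.3373 − 0.2706 = 0.07.

0.07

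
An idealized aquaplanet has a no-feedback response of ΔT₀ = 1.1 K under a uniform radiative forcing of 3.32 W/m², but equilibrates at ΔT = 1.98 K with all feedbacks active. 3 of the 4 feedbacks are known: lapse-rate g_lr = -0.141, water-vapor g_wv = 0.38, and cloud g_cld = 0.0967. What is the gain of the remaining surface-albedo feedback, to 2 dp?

Amplification A = ΔT/ΔT₀ = 1.98/1.1 = 1.8.
Total gain g = 1 − 1/A = 1 − 1/1.8 = 0.4444.
Known gains sum to -0.141 + 0.38 + 0.0967 = 0.3357.
g_alb = 0.4444 − 0.3357 = 0.11.

0.11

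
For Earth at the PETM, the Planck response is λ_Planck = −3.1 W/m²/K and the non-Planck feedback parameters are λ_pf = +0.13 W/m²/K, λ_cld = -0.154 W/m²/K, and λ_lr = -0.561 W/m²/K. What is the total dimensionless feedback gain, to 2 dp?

-0.19

Convert to gains: g_pf = 0.13/3.1 = 0.04194; g_cld = -0.154/3.1 = -0.04968; g_lr = -0.561/3.1 = -0.181.
Total gain g = -0.18874.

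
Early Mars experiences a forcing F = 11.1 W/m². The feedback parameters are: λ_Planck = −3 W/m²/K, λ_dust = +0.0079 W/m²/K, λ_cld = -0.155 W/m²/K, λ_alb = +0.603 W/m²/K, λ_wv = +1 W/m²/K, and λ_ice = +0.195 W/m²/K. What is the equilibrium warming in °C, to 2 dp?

Net feedback parameter λ = (−3) + (+0.0079) + (-0.155) + (+0.603) + (+1) + (+0.195) = -1.3491 W/m²/K.
ΔT = −F/λ = −11.1/(-1.3491) = 8.23 °C.

8.23 °C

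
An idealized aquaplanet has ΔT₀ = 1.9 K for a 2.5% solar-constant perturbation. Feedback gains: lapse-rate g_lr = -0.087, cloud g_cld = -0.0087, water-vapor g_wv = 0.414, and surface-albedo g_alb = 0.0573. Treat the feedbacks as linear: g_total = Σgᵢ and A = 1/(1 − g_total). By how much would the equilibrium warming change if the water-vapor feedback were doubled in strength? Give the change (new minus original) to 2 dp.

5.99 K

Original: g = 0.3756, ΔT = 1.9/(1−0.3756) = 3.0429 K.
With doubled water-vapor: g' = 0.7896, ΔT' = 1.9/(1−0.7896) = 9.0304 K.
Change = 9.0304 − 3.0429 = 5.99 K.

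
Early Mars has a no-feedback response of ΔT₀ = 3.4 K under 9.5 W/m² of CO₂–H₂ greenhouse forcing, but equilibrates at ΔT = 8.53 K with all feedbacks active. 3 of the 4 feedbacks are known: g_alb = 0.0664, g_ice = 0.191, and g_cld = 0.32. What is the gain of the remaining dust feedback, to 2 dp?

Amplification A = ΔT/ΔT₀ = 8.53/3.4 = 2.509.
Total gain g = 1 − 1/A = 1 − 1/2.509 = 0.6014.
Known gains sum to 0.0664 + 0.191 + 0.32 = 0.5774.
g_dust = 0.6014 − 0.5774 = 0.02.

0.02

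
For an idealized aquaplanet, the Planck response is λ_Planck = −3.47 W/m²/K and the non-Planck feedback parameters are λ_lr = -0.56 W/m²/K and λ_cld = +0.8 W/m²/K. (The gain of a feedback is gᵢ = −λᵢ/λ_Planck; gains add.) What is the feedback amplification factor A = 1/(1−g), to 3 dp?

Convert to gains: g_lr = -0.56/3.47 = -0.1614; g_cld = 0.8/3.47 = 0.2305.
Total gain g = 0.0691.
A = 1/(1 − 0.0691) = 1.074.

1.074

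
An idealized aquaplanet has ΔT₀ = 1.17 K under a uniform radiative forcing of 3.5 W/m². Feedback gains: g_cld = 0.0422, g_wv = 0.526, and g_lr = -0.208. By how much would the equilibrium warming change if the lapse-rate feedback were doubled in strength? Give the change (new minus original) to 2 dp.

-0.45 K

Original: g = 0.3602, ΔT = 1.17/(1−0.3602) = 1.8287 K.
With doubled lapse-rate: g' = 0.1522, ΔT' = 1.17/(1−0.1522) = 1.3800 K.
Change = 1.3800 − 1.8287 = -0.45 K.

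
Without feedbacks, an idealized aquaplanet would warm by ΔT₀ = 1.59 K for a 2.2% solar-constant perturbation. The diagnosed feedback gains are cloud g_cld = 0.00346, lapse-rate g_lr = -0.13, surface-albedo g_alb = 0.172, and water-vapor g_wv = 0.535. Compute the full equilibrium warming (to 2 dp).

3.79 K

Total gain g = 0.00346 − 0.13 + 0.172 + 0.535 = 0.58046.
Amplification A = 1/(1 − 0.58046) = 2.384.
ΔT = 1.59 × 2.384 = 3.79 K.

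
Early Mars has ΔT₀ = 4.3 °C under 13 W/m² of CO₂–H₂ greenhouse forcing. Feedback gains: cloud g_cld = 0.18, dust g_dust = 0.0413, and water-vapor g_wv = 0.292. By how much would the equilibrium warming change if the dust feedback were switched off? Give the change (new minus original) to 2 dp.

-0.69 °C

Original: g = 0.5133, ΔT = 4.3/(1−0.5133) = 8.8350 °C.
Without dust: g' = 0.472, ΔT' = 4.3/(1−0.472) = 8.1439 °C.
Change = 8.1439 − 8.8350 = -0.69 °C.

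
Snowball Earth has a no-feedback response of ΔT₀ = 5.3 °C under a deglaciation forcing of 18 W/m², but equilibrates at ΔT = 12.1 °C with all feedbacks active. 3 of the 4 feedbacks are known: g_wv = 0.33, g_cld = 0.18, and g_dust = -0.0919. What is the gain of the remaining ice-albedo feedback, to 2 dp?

Amplification A = ΔT/ΔT₀ = 12.1/5.3 = 2.283.
Total gain g = 1 − 1/A = 1 − 1/2.283 = 0.562.
Known gains sum to 0.33 + 0.18 − 0.0919 = 0.4181.
g_ice = 0.562 − 0.4181 = 0.14.

0.14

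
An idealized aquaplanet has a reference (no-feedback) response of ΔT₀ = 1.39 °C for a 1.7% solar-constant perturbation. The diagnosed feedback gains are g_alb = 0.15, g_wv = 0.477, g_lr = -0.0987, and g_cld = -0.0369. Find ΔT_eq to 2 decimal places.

2.73 °C

Total gain g = 0.15 + 0.477 − 0.0987 − 0.0369 = 0.4914.
Amplification A = 1/(1 − 0.4914) = 1.966.
ΔT = 1.39 × 1.966 = 2.73 °C.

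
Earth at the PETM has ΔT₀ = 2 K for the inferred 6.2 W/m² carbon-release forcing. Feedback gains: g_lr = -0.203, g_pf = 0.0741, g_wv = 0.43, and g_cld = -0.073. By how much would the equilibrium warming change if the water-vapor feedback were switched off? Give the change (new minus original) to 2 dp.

-0.93 K

Original: g = 0.2281, ΔT = 2/(1−0.2281) = 2.5910 K.
Without water-vapor: g' = -0.2019, ΔT' = 2/(1+0.2019) = 1.6640 K.
Change = 1.6640 − 2.5910 = -0.93 K.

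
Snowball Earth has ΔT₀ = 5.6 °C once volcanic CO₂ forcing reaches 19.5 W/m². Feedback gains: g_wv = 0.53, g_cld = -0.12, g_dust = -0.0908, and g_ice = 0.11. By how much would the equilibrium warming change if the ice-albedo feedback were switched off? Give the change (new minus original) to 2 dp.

Original: g = 0.4292, ΔT = 5.6/(1−0.4292) = 9.8108 °C.
Without ice-albedo: g' = 0.3192, ΔT' = 5.6/(1−0.3192) = 8.2256 °C.
Change = 8.2256 − 9.8108 = -1.59 °C.

-1.59 °C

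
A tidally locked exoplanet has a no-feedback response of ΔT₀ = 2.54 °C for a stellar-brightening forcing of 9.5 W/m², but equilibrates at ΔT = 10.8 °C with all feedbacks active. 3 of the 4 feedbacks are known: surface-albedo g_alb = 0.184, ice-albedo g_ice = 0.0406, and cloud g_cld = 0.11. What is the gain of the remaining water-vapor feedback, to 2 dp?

Amplification A = ΔT/ΔT₀ = 10.8/2.54 = 4.252.
Total gain g = 1 − 1/A = 1 − 1/4.252 = 0.7648.
Known gains sum to 0.184 + 0.0406 + 0.11 = 0.3346.
g_wv = 0.7648 − 0.3346 = 0.43.

0.43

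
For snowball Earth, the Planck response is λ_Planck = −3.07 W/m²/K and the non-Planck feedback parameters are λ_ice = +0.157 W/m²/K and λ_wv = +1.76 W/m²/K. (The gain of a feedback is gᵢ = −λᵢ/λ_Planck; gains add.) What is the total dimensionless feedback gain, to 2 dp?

Convert to gains: g_ice = 0.157/3.07 = 0.05114; g_wv = 1.76/3.07 = 0.5733.
Total gain g = 0.62444.

0.62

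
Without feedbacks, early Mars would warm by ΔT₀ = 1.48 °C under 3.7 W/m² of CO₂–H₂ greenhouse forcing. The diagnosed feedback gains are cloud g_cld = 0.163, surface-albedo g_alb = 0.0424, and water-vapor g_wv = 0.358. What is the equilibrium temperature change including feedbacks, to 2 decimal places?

Total gain g = 0.163 + 0.0424 + 0.358 = 0.5634.
Amplification A = 1/(1 − 0.5634) = 2.29.
ΔT = 1.48 × 2.29 = 3.39 °C.

3.39 °C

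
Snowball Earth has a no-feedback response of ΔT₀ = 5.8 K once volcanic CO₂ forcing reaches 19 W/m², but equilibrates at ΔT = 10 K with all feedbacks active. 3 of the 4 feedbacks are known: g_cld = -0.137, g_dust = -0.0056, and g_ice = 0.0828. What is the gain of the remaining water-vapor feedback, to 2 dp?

Amplification A = ΔT/ΔT₀ = 10/5.8 = 1.724.
Total gain g = 1 − 1/A = 1 − 1/1.724 = 0.42.
Known gains sum to -0.137 − 0.0056 + 0.0828 = -0.0598.
g_wv = 0.42 + 0.0598 = 0.48.

0.48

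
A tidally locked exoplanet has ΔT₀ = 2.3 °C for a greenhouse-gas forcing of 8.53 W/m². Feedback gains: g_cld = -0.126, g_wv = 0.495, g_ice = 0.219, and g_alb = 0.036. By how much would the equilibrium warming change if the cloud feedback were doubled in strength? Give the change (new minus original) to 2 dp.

Original: g = 0.624, ΔT = 2.3/(1−0.624) = 6.1170 °C.
With doubled cloud: g' = 0.498, ΔT' = 2.3/(1−0.498) = 4.5817 °C.
Change = 4.5817 − 6.1170 = -1.54 °C.

-1.54 °C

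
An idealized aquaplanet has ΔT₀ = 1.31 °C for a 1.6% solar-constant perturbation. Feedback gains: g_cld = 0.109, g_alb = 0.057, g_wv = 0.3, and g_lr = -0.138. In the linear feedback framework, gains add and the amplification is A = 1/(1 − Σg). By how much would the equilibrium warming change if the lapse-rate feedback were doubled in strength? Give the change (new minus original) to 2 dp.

Original: g = 0.328, ΔT = 1.31/(1−0.328) = 1.9494 °C.
With doubled lapse-rate: g' = 0.19, ΔT' = 1.31/(1−0.19) = 1.6173 °C.
Change = 1.6173 − 1.9494 = -0.33 °C.

-0.33 °C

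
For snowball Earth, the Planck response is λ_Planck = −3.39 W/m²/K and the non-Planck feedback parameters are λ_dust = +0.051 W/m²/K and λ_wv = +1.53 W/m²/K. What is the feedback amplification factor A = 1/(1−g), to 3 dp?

1.874

Convert to gains: g_dust = 0.051/3.39 = 0.01504; g_wv = 1.53/3.39 = 0.4513.
Total gain g = 0.46634.
A = 1/(1 − 0.46634) = 1.874.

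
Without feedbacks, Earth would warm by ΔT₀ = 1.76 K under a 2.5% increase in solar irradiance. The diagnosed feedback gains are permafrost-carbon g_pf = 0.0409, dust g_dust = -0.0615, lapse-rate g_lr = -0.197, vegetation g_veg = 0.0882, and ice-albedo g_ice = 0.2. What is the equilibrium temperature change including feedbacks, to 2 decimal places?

1.89 K

Total gain g = 0.0409 − 0.0615 − 0.197 + 0.0882 + 0.2 = 0.0706.
Amplification A = 1/(1 − 0.0706) = 1.076.
ΔT = 1.76 × 1.076 = 1.89 K.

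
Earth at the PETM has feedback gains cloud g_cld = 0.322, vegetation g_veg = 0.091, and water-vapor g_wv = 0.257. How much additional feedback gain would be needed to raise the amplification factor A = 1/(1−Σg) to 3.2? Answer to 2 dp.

Current total gain = 0.67.
Target gain for A = 3.2: g* = 1 − 1/3.2 = 0.6875.
Additional gain needed = 0.6875 − 0.67 = 0.02.

0.02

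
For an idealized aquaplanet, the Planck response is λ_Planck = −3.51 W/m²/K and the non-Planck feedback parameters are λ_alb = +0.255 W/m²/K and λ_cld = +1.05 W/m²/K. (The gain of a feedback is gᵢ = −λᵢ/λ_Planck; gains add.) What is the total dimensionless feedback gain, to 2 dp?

Convert to gains: g_alb = 0.255/3.51 = 0.07265; g_cld = 1.05/3.51 = 0.2991.
Total gain g = 0.37175.

0.37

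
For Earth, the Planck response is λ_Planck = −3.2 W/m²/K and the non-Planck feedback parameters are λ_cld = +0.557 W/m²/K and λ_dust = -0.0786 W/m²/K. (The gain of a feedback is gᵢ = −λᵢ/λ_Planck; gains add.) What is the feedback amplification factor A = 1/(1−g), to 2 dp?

Convert to gains: g_cld = 0.557/3.2 = 0.1741; g_dust = -0.0786/3.2 = -0.02456.
Total gain g = 0.14954.
A = 1/(1 − 0.14954) = 1.18.

1.18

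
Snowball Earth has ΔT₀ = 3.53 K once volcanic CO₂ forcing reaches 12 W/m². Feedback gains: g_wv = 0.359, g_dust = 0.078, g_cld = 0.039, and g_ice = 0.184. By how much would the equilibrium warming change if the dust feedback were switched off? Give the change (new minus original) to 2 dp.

Original: g = 0.66, ΔT = 3.53/(1−0.66) = 10.3824 K.
Without dust: g' = 0.582, ΔT' = 3.53/(1−0.582) = 8.4450 K.
Change = 8.4450 − 10.3824 = -1.94 K.

-1.94 K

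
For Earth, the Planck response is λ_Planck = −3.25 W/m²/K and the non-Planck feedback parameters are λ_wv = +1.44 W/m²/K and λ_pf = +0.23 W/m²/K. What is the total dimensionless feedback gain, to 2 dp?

Convert to gains: g_wv = 1.44/3.25 = 0.4431; g_pf = 0.23/3.25 = 0.07077.
Total gain g = 0.51387.

0.51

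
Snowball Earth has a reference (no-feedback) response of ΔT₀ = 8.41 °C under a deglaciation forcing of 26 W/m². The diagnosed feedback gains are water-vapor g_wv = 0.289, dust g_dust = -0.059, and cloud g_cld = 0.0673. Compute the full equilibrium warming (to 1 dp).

12.0 °C

Total gain g = 0.289 − 0.059 + 0.0673 = 0.2973.
Amplification A = 1/(1 − 0.2973) = 1.423.
ΔT = 8.41 × 1.423 = 12.0 °C.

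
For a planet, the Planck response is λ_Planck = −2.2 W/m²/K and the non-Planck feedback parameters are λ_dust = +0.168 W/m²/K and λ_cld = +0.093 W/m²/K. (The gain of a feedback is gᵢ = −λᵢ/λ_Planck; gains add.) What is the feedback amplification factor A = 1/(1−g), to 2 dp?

Convert to gains: g_dust = 0.168/2.2 = 0.07636; g_cld = 0.093/2.2 = 0.04227.
Total gain g = 0.11863.
A = 1/(1 − 0.11863) = 1.13.

1.13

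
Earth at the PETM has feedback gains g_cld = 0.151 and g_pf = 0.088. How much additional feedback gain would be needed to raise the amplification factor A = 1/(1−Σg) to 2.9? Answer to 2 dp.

0.42

Current total gain = 0.239.
Target gain for A = 2.9: g* = 1 − 1/2.9 = 0.6552.
Additional gain needed = 0.6552 − 0.239 = 0.42.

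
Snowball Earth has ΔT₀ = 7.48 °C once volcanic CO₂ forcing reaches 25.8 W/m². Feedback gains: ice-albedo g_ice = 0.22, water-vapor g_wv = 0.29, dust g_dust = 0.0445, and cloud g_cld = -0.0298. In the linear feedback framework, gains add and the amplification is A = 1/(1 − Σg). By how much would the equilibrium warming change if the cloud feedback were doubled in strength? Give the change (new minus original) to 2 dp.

-0.93 °C

Original: g = 0.5247, ΔT = 7.48/(1−0.5247) = 15.7374 °C.
With doubled cloud: g' = 0.4949, ΔT' = 7.48/(1−0.4949) = 14.8089 °C.
Change = 14.8089 − 15.7374 = -0.93 °C.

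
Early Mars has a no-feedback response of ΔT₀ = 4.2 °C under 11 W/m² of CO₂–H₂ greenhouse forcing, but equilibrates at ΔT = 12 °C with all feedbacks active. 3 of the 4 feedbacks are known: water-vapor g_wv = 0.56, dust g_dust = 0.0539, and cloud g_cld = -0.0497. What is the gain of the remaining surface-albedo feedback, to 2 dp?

0.09

Amplification A = ΔT/ΔT₀ = 12/4.2 = 2.857.
Total gain g = 1 − 1/A = 1 − 1/2.857 = 0.65.
Known gains sum to 0.56 + 0.0539 − 0.0497 = 0.5642.
g_alb = 0.65 − 0.5642 = 0.09.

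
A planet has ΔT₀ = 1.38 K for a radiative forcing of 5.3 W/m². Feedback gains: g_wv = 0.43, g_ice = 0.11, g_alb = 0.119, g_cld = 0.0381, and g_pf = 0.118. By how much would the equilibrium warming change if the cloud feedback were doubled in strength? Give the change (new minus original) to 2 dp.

Original: g = 0.8151, ΔT = 1.38/(1−0.8151) = 7.4635 K.
With doubled cloud: g' = 0.8532, ΔT' = 1.38/(1−0.8532) = 9.4005 K.
Change = 9.4005 − 7.4635 = 1.94 K.

1.94 K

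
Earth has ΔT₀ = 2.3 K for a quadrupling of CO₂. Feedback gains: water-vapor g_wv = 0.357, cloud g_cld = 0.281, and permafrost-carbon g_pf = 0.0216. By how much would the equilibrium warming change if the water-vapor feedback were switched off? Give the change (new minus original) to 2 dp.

Original: g = 0.6596, ΔT = 2.3/(1−0.6596) = 6.7568 K.
Without water-vapor: g' = 0.3026, ΔT' = 2.3/(1−0.3026) = 3.2980 K.
Change = 3.2980 − 6.7568 = -3.46 K.

-3.46 K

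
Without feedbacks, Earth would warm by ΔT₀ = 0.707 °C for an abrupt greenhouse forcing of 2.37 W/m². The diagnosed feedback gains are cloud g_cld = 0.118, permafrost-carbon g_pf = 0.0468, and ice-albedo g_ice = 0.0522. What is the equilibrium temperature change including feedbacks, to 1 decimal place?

0.9 °C

Total gain g = 0.118 + 0.0468 + 0.0522 = 0.217.
Amplification A = 1/(1 − 0.217) = 1.277.
ΔT = 0.707 × 1.277 = 0.9 °C.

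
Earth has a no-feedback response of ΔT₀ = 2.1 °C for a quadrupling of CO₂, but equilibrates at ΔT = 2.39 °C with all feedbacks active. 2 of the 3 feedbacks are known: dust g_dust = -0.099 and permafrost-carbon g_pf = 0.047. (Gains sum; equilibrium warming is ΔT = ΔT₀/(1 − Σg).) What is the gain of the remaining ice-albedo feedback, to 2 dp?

0.17

Amplification A = ΔT/ΔT₀ = 2.39/2.1 = 1.138.
Total gain g = 1 − 1/A = 1 − 1/1.138 = 0.1213.
Known gains sum to -0.099 + 0.047 = -0.052.
g_ice = 0.1213 + 0.052 = 0.17.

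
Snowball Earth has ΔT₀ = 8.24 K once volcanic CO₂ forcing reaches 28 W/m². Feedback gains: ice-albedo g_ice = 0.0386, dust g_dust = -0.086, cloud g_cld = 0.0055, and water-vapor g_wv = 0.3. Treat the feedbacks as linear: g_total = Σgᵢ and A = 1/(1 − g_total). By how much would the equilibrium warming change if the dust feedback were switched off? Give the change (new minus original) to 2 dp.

1.46 K

Original: g = 0.2581, ΔT = 8.24/(1−0.2581) = 11.1066 K.
Without dust: g' = 0.3441, ΔT' = 8.24/(1−0.3441) = 12.5629 K.
Change = 12.5629 − 11.1066 = 1.46 K.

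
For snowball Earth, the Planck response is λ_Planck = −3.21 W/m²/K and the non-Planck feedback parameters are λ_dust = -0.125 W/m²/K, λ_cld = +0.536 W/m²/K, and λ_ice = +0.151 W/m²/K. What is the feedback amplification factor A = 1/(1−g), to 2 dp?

Convert to gains: g_dust = -0.125/3.21 = -0.03894; g_cld = 0.536/3.21 = 0.167; g_ice = 0.151/3.21 = 0.04704.
Total gain g = 0.1751.
A = 1/(1 − 0.1751) = 1.21.

1.21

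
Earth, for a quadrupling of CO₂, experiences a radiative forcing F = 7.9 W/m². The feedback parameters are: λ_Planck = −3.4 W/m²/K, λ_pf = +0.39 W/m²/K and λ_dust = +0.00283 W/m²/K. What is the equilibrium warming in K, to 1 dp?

Net feedback parameter λ = (−3.4) + (+0.39) + (+0.00283) = -3.00717 W/m²/K.
ΔT = −F/λ = −7.9/(-3.00717) = 2.6 K.

2.6 K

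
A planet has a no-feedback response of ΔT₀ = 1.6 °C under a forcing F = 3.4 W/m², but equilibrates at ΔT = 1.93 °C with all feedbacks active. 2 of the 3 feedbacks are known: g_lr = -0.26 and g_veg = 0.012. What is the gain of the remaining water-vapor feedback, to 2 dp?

Amplification A = ΔT/ΔT₀ = 1.93/1.6 = 1.206.
Total gain g = 1 − 1/A = 1 − 1/1.206 = 0.1708.
Known gains sum to -0.26 + 0.012 = -0.248.
g_wv = 0.1708 + 0.248 = 0.42.

0.42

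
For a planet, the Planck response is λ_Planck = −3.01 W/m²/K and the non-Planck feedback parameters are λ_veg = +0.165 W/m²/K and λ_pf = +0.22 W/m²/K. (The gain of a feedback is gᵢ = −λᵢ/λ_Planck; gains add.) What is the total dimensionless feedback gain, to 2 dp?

Convert to gains: g_veg = 0.165/3.01 = 0.05482; g_pf = 0.22/3.01 = 0.07309.
Total gain g = 0.12791.

0.13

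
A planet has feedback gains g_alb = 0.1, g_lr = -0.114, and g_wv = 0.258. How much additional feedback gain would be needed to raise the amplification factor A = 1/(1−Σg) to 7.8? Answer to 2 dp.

0.63

Current total gain = 0.244.
Target gain for A = 7.8: g* = 1 − 1/7.8 = 0.8718.
Additional gain needed = 0.8718 − 0.244 = 0.63.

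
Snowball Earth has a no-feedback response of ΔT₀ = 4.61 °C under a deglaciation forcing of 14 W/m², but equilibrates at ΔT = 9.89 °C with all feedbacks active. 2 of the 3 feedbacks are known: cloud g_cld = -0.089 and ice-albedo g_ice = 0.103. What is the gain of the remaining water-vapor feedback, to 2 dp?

0.52

Amplification A = ΔT/ΔT₀ = 9.89/4.61 = 2.145.
Total gain g = 1 − 1/A = 1 − 1/2.145 = 0.5338.
Known gains sum to -0.089 + 0.103 = 0.014.
g_wv = 0.5338 − 0.014 = 0.52.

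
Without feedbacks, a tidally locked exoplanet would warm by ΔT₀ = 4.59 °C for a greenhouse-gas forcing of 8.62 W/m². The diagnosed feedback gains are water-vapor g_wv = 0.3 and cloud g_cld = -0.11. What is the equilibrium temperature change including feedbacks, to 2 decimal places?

Total gain g = 0.3 − 0.11 = 0.19.
Amplification A = 1/(1 − 0.19) = 1.235.
ΔT = 4.59 × 1.235 = 5.67 °C.

5.67 °C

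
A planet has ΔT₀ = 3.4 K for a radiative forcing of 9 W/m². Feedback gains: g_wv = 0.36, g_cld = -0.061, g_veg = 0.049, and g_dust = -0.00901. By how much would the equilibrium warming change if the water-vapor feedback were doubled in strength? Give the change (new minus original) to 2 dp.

Original: g = 0.33899, ΔT = 3.4/(1−0.33899) = 5.1436 K.
With doubled water-vapor: g' = 0.69899, ΔT' = 3.4/(1−0.69899) = 11.2953 K.
Change = 11.2953 − 5.1436 = 6.15 K.

6.15 K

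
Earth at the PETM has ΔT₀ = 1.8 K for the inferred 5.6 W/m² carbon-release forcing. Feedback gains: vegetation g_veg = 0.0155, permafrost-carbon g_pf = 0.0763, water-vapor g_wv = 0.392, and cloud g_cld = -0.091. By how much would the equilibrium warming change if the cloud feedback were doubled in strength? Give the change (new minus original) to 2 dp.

Original: g = 0.3928, ΔT = 1.8/(1−0.3928) = 2.9644 K.
With doubled cloud: g' = 0.3018, ΔT' = 1.8/(1−0.3018) = 2.5781 K.
Change = 2.5781 − 2.9644 = -0.39 K.

-0.39 K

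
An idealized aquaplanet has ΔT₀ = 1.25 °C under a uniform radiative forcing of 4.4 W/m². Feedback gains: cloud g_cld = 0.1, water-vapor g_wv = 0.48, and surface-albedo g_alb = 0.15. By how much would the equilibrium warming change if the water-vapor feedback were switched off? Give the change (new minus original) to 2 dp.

Original: g = 0.73, ΔT = 1.25/(1−0.73) = 4.6296 °C.
Without water-vapor: g' = 0.25, ΔT' = 1.25/(1−0.25) = 1.6667 °C.
Change = 1.6667 − 4.6296 = -2.96 °C.

-2.96 °C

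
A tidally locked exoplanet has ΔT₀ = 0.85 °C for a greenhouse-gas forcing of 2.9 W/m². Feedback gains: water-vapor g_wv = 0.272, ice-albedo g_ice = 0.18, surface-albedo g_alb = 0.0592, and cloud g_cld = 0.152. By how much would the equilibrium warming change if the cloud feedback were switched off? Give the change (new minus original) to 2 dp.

-0.78 °C

Original: g = 0.6632, ΔT = 0.85/(1−0.6632) = 2.5238 °C.
Without cloud: g' = 0.5112, ΔT' = 0.85/(1−0.5112) = 1.7390 °C.
Change = 1.7390 − 2.5238 = -0.78 °C.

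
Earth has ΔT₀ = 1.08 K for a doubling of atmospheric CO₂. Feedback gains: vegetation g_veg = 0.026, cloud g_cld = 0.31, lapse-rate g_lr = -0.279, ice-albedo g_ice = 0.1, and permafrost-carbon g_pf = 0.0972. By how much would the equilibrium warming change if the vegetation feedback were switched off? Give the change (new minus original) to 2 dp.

Original: g = 0.2542, ΔT = 1.08/(1−0.2542) = 1.4481 K.
Without vegetation: g' = 0.2282, ΔT' = 1.08/(1−0.2282) = 1.3993 K.
Change = 1.3993 − 1.4481 = -0.05 K.

-0.05 K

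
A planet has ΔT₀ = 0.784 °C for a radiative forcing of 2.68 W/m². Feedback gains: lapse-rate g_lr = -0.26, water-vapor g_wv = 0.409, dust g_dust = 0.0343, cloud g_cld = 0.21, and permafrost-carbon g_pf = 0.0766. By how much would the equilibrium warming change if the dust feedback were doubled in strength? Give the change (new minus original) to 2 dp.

0.10 °C

Original: g = 0.4699, ΔT = 0.784/(1−0.4699) = 1.4790 °C.
With doubled dust: g' = 0.5042, ΔT' = 0.784/(1−0.5042) = 1.5813 °C.
Change = 1.5813 − 1.4790 = 0.10 °C.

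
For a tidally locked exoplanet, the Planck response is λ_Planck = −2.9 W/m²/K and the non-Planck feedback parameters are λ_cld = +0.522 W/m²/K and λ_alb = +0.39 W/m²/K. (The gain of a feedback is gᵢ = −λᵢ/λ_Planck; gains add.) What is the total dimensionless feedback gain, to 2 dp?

Convert to gains: g_cld = 0.522/2.9 = 0.18; g_alb = 0.39/2.9 = 0.1345.
Total gain g = 0.3145.

0.31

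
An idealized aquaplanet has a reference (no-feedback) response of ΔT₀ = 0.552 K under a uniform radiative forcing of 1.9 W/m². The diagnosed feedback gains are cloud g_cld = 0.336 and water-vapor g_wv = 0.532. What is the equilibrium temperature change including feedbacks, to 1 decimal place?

4.2 K

Total gain g = 0.336 + 0.532 = 0.868.
Amplification A = 1/(1 − 0.868) = 7.576.
ΔT = 0.552 × 7.576 = 4.2 K.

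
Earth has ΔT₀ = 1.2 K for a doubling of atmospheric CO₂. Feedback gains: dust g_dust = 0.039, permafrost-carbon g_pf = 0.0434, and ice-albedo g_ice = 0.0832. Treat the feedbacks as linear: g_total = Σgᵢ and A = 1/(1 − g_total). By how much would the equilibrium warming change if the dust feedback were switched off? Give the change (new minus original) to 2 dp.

Original: g = 0.1656, ΔT = 1.2/(1−0.1656) = 1.4382 K.
Without dust: g' = 0.1266, ΔT' = 1.2/(1−0.1266) = 1.3739 K.
Change = 1.3739 − 1.4382 = -0.06 K.

-0.06 K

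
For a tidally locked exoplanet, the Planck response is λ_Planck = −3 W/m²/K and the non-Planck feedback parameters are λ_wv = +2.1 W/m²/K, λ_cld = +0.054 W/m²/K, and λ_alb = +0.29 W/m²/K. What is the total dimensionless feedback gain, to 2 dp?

0.81

Convert to gains: g_wv = 2.1/3 = 0.7; g_cld = 0.054/3 = 0.018; g_alb = 0.29/3 = 0.09667.
Total gain g = 0.81467.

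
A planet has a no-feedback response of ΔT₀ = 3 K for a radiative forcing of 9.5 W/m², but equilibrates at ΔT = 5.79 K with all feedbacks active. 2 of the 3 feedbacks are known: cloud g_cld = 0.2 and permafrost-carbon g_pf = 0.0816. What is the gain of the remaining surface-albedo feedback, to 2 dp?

Amplification A = ΔT/ΔT₀ = 5.79/3 = 1.93.
Total gain g = 1 − 1/A = 1 − 1/1.93 = 0.4819.
Known gains sum to 0.2 + 0.0816 = 0.2816.
g_alb = 0.4819 − 0.2816 = 0.20.

0.20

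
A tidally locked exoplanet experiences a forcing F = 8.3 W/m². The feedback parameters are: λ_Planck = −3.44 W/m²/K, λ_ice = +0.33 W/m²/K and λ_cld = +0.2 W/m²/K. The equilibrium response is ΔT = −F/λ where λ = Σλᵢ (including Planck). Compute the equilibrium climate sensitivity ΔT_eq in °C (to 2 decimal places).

2.85 °C

Net feedback parameter λ = (−3.44) + (+0.33) + (+0.2) = -2.91 W/m²/K.
ΔT = −F/λ = −8.3/(-2.91) = 2.85 °C.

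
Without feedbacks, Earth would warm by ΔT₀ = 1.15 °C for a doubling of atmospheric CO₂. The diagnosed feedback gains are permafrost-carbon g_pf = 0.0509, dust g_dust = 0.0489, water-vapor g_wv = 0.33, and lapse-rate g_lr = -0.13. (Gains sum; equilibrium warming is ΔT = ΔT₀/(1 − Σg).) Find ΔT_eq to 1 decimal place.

1.6 °C

Total gain g = 0.0509 + 0.0489 + 0.33 − 0.13 = 0.2998.
Amplification A = 1/(1 − 0.2998) = 1.428.
ΔT = 1.15 × 1.428 = 1.6 °C.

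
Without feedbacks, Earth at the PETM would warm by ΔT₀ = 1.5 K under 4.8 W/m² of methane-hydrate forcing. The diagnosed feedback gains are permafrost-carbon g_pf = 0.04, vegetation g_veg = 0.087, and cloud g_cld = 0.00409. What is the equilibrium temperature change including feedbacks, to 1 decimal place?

1.7 K

Total gain g = 0.04 + 0.087 + 0.00409 = 0.13109.
Amplification A = 1/(1 − 0.13109) = 1.151.
ΔT = 1.5 × 1.151 = 1.7 K.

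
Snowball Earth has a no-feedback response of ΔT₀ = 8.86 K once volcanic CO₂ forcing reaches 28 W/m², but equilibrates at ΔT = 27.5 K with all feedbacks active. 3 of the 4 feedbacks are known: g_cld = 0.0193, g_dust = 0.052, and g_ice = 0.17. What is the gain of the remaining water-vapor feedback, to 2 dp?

Amplification A = ΔT/ΔT₀ = 27.5/8.86 = 3.104.
Total gain g = 1 − 1/A = 1 − 1/3.104 = 0.6778.
Known gains sum to 0.0193 + 0.052 + 0.17 = 0.2413.
g_wv = 0.6778 − 0.2413 = 0.44.

0.44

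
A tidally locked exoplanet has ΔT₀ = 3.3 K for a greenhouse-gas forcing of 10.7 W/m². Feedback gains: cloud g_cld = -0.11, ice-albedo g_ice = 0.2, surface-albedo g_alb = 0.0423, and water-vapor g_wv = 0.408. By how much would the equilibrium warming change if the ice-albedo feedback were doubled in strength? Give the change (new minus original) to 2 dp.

5.53 K

Original: g = 0.5403, ΔT = 3.3/(1−0.5403) = 7.1786 K.
With doubled ice-albedo: g' = 0.7403, ΔT' = 3.3/(1−0.7403) = 12.7070 K.
Change = 12.7070 − 7.1786 = 5.53 K.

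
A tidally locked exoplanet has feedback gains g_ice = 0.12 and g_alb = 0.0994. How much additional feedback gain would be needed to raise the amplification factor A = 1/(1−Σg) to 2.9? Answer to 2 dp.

Current total gain = 0.2194.
Target gain for A = 2.9: g* = 1 − 1/2.9 = 0.6552.
Additional gain needed = 0.6552 − 0.2194 = 0.44.

0.44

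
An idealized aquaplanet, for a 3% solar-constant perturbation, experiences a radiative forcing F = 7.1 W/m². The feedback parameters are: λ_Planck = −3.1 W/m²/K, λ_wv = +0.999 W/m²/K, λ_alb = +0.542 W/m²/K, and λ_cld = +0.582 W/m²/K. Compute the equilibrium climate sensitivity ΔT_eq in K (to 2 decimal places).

7.27 K

Net feedback parameter λ = (−3.1) + (+0.999) + (+0.542) + (+0.582) = -0.977 W/m²/K.
ΔT = −F/λ = −7.1/(-0.977) = 7.27 K.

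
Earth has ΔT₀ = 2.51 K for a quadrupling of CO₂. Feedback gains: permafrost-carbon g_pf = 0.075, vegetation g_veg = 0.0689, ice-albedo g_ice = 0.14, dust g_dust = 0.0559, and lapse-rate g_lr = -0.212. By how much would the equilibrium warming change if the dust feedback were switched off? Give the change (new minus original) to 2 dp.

Original: g = 0.1278, ΔT = 2.51/(1−0.1278) = 2.8778 K.
Without dust: g' = 0.0719, ΔT' = 2.51/(1−0.0719) = 2.7044 K.
Change = 2.7044 − 2.8778 = -0.17 K.

-0.17 K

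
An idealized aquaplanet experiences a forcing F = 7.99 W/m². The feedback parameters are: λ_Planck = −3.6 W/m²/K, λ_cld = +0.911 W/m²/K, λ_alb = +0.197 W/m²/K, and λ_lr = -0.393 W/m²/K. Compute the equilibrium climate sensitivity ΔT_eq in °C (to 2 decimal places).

Net feedback parameter λ = (−3.6) + (+0.911) + (+0.197) + (-0.393) = -2.885 W/m²/K.
ΔT = −F/λ = −7.99/(-2.885) = 2.77 °C.

2.77 °C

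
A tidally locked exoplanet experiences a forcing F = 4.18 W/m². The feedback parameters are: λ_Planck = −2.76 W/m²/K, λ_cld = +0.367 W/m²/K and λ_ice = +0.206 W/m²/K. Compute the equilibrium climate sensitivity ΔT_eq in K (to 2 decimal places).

Net feedback parameter λ = (−2.76) + (+0.367) + (+0.206) = -2.187 W/m²/K.
ΔT = −F/λ = −4.18/(-2.187) = 1.91 K.

1.91 K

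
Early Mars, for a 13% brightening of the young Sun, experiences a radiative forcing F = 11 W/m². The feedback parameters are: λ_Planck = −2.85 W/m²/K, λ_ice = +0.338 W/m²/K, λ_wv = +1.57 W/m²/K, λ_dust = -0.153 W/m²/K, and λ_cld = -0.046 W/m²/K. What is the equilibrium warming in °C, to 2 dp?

Net feedback parameter λ = (−2.85) + (+0.338) + (+1.57) + (-0.153) + (-0.046) = -1.141 W/m²/K.
ΔT = −F/λ = −11/(-1.141) = 9.64 °C.

9.64 °C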